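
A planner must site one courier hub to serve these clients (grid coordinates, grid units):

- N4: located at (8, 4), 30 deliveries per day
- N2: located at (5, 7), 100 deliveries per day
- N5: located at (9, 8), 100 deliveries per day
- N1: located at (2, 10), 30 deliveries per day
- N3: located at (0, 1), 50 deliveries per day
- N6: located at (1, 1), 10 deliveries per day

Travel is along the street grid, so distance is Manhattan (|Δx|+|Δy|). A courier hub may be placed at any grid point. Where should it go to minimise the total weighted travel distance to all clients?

Manhattan distance separates: Σwᵢ(|x−xᵢ|+|y−yᵢ|) = Σwᵢ|x−xᵢ| + Σwᵢ|y−yᵢ|, so x and y are optimised independently as 1-D weighted medians.
Total weight W = 320; half = 160.
x-coordinate, sorted with cumulative weight:
  x=0 (N3, w=50) cum 50
  x=1 (N6, w=10) cum 60
  x=2 (N1, w=30) cum 90
  x=5 (N2, w=100) cum 190  ← median
  x=8 (N4, w=30) cum 220
  x=9 (N5, w=100) cum 320
⇒ x* = 5
y-coordinate, sorted with cumulative weight:
  y=1 (N3, w=50) cum 50
  y=1 (N6, w=10) cum 60
  y=4 (N4, w=30) cum 90
  y=7 (N2, w=100) cum 190  ← median
  y=8 (N5, w=100) cum 290
  y=10 (N1, w=30) cum 320
⇒ y* = 7

(5, 7)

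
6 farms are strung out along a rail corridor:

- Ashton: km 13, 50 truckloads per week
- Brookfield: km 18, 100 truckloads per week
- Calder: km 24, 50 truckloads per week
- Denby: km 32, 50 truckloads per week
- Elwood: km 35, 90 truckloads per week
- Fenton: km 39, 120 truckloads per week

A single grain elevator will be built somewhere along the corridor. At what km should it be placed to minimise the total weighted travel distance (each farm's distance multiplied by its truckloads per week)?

x = 32

For a sum of weighted absolute distances on a line, the optimum is the weighted median (not the mean). Total weight W = 460; half-weight = 230.
Sort by position and accumulate weight:
  km 13 (Ashton, w=50) → cum 50
  km 18 (Brookfield, w=100) → cum 150
  km 24 (Calder, w=50) → cum 200
  km 32 (Denby, w=50) → cum 250  ≥ 230 → median here
  km 35 (Elwood, w=90) → cum 340
  km 39 (Fenton, w=120) → cum 460
Optimal location: km 32.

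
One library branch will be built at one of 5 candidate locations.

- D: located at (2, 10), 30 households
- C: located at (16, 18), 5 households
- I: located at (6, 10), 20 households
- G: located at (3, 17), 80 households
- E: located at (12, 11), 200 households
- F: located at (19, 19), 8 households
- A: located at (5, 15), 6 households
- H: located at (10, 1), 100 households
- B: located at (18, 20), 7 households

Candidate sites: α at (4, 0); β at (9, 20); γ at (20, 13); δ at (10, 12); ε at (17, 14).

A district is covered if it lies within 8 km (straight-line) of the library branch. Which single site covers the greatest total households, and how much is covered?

δ, covering 226

Coverage radius r = 8 km; a point is covered iff (Δx)²+(Δy)² ≤ 8² = 64.
  α (4, 0): covers {H} → 100
  β (9, 20): covers {C, G, A} → 91
  γ (20, 13): covers {C, F, B} → 20
  δ (10, 12): covers {I, E, A} → 226
  ε (17, 14): covers {C, E, F, B} → 220
Maximum coverage at δ: 226 households.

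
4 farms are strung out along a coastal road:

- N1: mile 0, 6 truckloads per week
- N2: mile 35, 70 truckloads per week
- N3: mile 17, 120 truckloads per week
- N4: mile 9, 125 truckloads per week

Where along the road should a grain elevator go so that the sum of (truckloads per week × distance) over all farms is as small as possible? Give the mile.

x = 17

For a sum of weighted absolute distances on a line, the optimum is the weighted median (not the mean). Total weight W = 321; half-weight = 160.5.
Sort by position and accumulate weight:
  mile 0 (N1, w=6) → cum 6
  mile 9 (N4, w=125) → cum 131
  mile 17 (N3, w=120) → cum 251  ≥ 160.5 → median here
  mile 35 (N2, w=70) → cum 321
Optimal location: mile 17.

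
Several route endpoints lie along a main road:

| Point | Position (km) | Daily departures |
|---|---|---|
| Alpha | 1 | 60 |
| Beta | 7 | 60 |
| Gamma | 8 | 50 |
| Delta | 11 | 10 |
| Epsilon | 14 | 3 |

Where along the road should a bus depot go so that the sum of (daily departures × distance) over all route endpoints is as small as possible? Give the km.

For a sum of weighted absolute distances on a line, the optimum is the weighted median (not the mean). Total weight W = 183; half-weight = 91.5.
Sort by position and accumulate weight:
  km 1 (Alpha, w=60) → cum 60
  km 7 (Beta, w=60) → cum 120  ≥ 91.5 → median here
  km 8 (Gamma, w=50) → cum 170
  km 11 (Delta, w=10) → cum 180
  km 14 (Epsilon, w=3) → cum 183
Optimal location: km 7.

x = 7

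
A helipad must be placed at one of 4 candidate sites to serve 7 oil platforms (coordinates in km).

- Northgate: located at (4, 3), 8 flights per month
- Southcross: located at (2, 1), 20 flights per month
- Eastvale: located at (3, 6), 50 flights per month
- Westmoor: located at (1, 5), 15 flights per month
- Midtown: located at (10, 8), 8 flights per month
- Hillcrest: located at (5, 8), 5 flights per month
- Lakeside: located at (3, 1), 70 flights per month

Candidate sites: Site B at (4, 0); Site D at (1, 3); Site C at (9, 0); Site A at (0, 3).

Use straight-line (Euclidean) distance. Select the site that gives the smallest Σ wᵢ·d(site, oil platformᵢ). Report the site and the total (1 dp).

Site D, total 591.4 km

Total weighted distance at each candidate:
  Site B (4, 0): total = 679.6
  Site D (1, 3): total = 591.4
  Site C (9, 0): total = 1288.9
  Site A (0, 3): total = 711.4
Minimum is at Site D with total 591.4 km.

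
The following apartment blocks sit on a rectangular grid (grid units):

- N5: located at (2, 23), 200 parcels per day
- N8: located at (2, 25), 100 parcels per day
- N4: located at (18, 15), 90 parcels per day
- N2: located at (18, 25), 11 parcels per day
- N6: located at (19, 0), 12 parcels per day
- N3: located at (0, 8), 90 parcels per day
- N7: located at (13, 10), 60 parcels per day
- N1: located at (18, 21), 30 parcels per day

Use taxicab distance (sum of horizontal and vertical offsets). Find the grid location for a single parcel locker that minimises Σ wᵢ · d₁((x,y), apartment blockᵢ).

Manhattan distance separates: Σwᵢ(|x−xᵢ|+|y−yᵢ|) = Σwᵢ|x−xᵢ| + Σwᵢ|y−yᵢ|, so x and y are optimised independently as 1-D weighted medians.
Total weight W = 593; half = 296.5.
x-coordinate, sorted with cumulative weight:
  x=0 (N3, w=90) cum 90
  x=2 (N5, w=200) cum 290
  x=2 (N8, w=100) cum 390  ← median
  x=13 (N7, w=60) cum 450
  x=18 (N4, w=90) cum 540
  x=18 (N2, w=11) cum 551
  x=18 (N1, w=30) cum 581
  x=19 (N6, w=12) cum 593
⇒ x* = 2
y-coordinate, sorted with cumulative weight:
  y=0 (N6, w=12) cum 12
  y=8 (N3, w=90) cum 102
  y=10 (N7, w=60) cum 162
  y=15 (N4, w=90) cum 252
  y=21 (N1, w=30) cum 282
  y=23 (N5, w=200) cum 482  ← median
  y=25 (N8, w=100) cum 582
  y=25 (N2, w=11) cum 593
⇒ y* = 23

(2, 23)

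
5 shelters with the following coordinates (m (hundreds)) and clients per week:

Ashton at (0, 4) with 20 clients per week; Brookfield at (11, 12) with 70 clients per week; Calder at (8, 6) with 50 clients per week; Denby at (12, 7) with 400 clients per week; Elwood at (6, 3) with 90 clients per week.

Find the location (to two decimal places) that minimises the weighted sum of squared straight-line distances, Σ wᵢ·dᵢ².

The minimiser of Σwᵢ‖p−pᵢ‖² is the weighted centroid p* = (Σwᵢpᵢ)/(Σwᵢ).
Σwᵢ = 630.
Σwᵢxᵢ = 20·0 + 70·11 + 50·8 + 400·12 + 90·6 = 6510.
Σwᵢyᵢ = 20·4 + 70·12 + 50·6 + 400·7 + 90·3 = 4290.
x* = 6510/630 = 10.33, y* = 4290/630 = 6.81.

(10.33, 6.81)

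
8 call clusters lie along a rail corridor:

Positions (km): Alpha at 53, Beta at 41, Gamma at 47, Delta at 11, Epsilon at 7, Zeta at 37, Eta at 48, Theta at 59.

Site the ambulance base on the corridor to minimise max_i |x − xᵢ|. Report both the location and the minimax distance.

The 1-center on a line is the midpoint of the two extreme points: leftmost at 7, rightmost at 59.
Optimal location = (7 + 59)/2 = 33; maximum distance = (59 − 7)/2 = 26.

location 33, max distance 26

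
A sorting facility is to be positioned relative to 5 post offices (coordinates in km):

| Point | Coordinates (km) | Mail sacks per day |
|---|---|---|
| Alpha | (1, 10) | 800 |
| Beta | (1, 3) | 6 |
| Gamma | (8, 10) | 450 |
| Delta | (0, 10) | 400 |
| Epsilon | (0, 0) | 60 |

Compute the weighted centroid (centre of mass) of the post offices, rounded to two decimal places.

The minimiser of Σwᵢ‖p−pᵢ‖² is the weighted centroid p* = (Σwᵢpᵢ)/(Σwᵢ).
Σwᵢ = 1716.
Σwᵢxᵢ = 800·1 + 6·1 + 450·8 + 400·0 + 60·0 = 4406.
Σwᵢyᵢ = 800·10 + 6·3 + 450·10 + 400·10 + 60·0 = 16518.
x* = 4406/1716 = 2.57, y* = 16518/1716 = 9.63.

(2.57, 9.63)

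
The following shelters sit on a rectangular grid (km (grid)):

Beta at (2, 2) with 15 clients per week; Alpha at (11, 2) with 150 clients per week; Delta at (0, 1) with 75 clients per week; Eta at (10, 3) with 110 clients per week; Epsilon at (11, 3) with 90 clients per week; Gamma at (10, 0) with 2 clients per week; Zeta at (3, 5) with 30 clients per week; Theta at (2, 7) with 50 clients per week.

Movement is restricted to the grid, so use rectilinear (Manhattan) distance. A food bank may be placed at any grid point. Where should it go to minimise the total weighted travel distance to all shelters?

Manhattan distance separates: Σwᵢ(|x−xᵢ|+|y−yᵢ|) = Σwᵢ|x−xᵢ| + Σwᵢ|y−yᵢ|, so x and y are optimised independently as 1-D weighted medians.
Total weight W = 522; half = 261.
x-coordinate, sorted with cumulative weight:
  x=0 (Delta, w=75) cum 75
  x=2 (Beta, w=15) cum 90
  x=2 (Theta, w=50) cum 140
  x=3 (Zeta, w=30) cum 170
  x=10 (Eta, w=110) cum 280  ← median
  x=10 (Gamma, w=2) cum 282
  x=11 (Alpha, w=150) cum 432
  x=11 (Epsilon, w=90) cum 522
⇒ x* = 10
y-coordinate, sorted with cumulative weight:
  y=0 (Gamma, w=2) cum 2
  y=1 (Delta, w=75) cum 77
  y=2 (Beta, w=15) cum 92
  y=2 (Alpha, w=150) cum 242
  y=3 (Eta, w=110) cum 352  ← median
  y=3 (Epsilon, w=90) cum 442
  y=5 (Zeta, w=30) cum 472
  y=7 (Theta, w=50) cum 522
⇒ y* = 3

(10, 3)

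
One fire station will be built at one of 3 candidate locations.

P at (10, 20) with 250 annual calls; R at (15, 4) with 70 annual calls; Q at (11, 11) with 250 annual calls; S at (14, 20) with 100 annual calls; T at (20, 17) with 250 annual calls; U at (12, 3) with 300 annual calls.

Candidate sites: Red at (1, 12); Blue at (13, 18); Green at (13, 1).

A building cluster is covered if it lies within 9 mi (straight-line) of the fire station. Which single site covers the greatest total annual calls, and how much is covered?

Coverage radius r = 9 mi; a point is covered iff (Δx)²+(Δy)² ≤ 9² = 81.
  Red (1, 12): covers {none} → 0
  Blue (13, 18): covers {P, Q, S, T} → 850
  Green (13, 1): covers {R, U} → 370
Maximum coverage at Blue: 850 annual calls.

Blue, covering 850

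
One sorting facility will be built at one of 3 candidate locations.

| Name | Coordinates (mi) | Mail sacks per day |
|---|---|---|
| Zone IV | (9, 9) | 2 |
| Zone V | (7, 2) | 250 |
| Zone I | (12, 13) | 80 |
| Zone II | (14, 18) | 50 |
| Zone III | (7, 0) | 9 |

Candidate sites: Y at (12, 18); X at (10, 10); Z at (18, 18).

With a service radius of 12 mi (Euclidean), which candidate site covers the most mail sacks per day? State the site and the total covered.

Coverage radius r = 12 mi; a point is covered iff (Δx)²+(Δy)² ≤ 12² = 144.
  Y (12, 18): covers {Zone IV, Zone I, Zone II} → 132
  X (10, 10): covers {Zone IV, Zone V, Zone I, Zone II, Zone III} → 391
  Z (18, 18): covers {Zone I, Zone II} → 130
Maximum coverage at X: 391 mail sacks per day.

X, covering 391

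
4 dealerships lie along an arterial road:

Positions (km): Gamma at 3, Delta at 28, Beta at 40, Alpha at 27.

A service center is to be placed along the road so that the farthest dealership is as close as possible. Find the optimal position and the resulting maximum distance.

The 1-center on a line is the midpoint of the two extreme points: leftmost at 3, rightmost at 40.
Optimal location = (3 + 40)/2 = 21.5; maximum distance = (40 − 3)/2 = 18.5.

location 21.5, max distance 18.5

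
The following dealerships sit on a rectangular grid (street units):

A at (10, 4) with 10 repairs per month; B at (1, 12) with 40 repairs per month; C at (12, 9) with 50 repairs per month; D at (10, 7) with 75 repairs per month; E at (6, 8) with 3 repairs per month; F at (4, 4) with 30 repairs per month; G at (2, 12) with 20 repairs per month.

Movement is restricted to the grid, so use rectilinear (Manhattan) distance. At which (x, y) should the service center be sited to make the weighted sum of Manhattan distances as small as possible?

(10, 7)

Manhattan distance separates: Σwᵢ(|x−xᵢ|+|y−yᵢ|) = Σwᵢ|x−xᵢ| + Σwᵢ|y−yᵢ|, so x and y are optimised independently as 1-D weighted medians.
Total weight W = 228; half = 114.
x-coordinate, sorted with cumulative weight:
  x=1 (B, w=40) cum 40
  x=2 (G, w=20) cum 60
  x=4 (F, w=30) cum 90
  x=6 (E, w=3) cum 93
  x=10 (A, w=10) cum 103
  x=10 (D, w=75) cum 178  ← median
  x=12 (C, w=50) cum 228
⇒ x* = 10
y-coordinate, sorted with cumulative weight:
  y=4 (A, w=10) cum 10
  y=4 (F, w=30) cum 40
  y=7 (D, w=75) cum 115  ← median
  y=8 (E, w=3) cum 118
  y=9 (C, w=50) cum 168
  y=12 (B, w=40) cum 208
  y=12 (G, w=20) cum 228
⇒ y* = 7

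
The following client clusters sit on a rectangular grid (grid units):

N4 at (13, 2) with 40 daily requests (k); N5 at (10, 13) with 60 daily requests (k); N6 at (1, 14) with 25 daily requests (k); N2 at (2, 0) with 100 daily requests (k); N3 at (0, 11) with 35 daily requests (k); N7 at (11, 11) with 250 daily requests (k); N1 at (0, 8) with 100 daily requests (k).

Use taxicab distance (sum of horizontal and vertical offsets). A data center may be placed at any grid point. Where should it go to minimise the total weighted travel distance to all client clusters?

Manhattan distance separates: Σwᵢ(|x−xᵢ|+|y−yᵢ|) = Σwᵢ|x−xᵢ| + Σwᵢ|y−yᵢ|, so x and y are optimised independently as 1-D weighted medians.
Total weight W = 610; half = 305.
x-coordinate, sorted with cumulative weight:
  x=0 (N3, w=35) cum 35
  x=0 (N1, w=100) cum 135
  x=1 (N6, w=25) cum 160
  x=2 (N2, w=100) cum 260
  x=10 (N5, w=60) cum 320  ← median
  x=11 (N7, w=250) cum 570
  x=13 (N4, w=40) cum 610
⇒ x* = 10
y-coordinate, sorted with cumulative weight:
  y=0 (N2, w=100) cum 100
  y=2 (N4, w=40) cum 140
  y=8 (N1, w=100) cum 240
  y=11 (N3, w=35) cum 275
  y=11 (N7, w=250) cum 525  ← median
  y=13 (N5, w=60) cum 585
  y=14 (N6, w=25) cum 610
⇒ y* = 11

(10, 11)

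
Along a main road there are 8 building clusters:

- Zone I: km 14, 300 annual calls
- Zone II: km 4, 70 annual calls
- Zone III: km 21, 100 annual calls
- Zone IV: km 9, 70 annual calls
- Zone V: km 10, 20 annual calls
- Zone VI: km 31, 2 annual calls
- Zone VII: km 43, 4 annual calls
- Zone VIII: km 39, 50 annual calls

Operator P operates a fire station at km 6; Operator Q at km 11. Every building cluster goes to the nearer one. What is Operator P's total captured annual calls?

The indifferent point is the midpoint (6+11)/2 = 8.5; building clusters left of it (closer to Operator P at 6) go to Operator P, those right go to Operator Q.
  Zone II at 4 (w=70) → Operator P
  Zone IV at 9 (w=70) → Operator Q
  Zone V at 10 (w=20) → Operator Q
  Zone I at 14 (w=300) → Operator Q
  Zone III at 21 (w=100) → Operator Q
  Zone VI at 31 (w=2) → Operator Q
  Zone VIII at 39 (w=50) → Operator Q
  Zone VII at 43 (w=4) → Operator Q
Operator P captures 70; Operator Q captures 546.

70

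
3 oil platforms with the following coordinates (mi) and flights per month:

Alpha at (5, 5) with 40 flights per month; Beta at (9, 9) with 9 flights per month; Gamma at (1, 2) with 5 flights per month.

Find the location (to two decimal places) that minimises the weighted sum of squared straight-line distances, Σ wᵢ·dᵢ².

The minimiser of Σwᵢ‖p−pᵢ‖² is the weighted centroid p* = (Σwᵢpᵢ)/(Σwᵢ).
Σwᵢ = 54.
Σwᵢxᵢ = 40·5 + 9·9 + 5·1 = 286.
Σwᵢyᵢ = 40·5 + 9·9 + 5·2 = 291.
x* = 286/54 = 5.30, y* = 291/54 = 5.39.

(5.30, 5.39)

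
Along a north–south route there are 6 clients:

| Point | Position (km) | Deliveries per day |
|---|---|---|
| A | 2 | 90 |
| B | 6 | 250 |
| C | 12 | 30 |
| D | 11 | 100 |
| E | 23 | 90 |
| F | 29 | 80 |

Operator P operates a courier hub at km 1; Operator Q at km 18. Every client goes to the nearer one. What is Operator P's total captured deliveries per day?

340

The indifferent point is the midpoint (1+18)/2 = 9.5; clients left of it (closer to Operator P at 1) go to Operator P, those right go to Operator Q.
  A at 2 (w=90) → Operator P
  B at 6 (w=250) → Operator P
  D at 11 (w=100) → Operator Q
  C at 12 (w=30) → Operator Q
  E at 23 (w=90) → Operator Q
  F at 29 (w=80) → Operator Q
Operator P captures 340; Operator Q captures 300.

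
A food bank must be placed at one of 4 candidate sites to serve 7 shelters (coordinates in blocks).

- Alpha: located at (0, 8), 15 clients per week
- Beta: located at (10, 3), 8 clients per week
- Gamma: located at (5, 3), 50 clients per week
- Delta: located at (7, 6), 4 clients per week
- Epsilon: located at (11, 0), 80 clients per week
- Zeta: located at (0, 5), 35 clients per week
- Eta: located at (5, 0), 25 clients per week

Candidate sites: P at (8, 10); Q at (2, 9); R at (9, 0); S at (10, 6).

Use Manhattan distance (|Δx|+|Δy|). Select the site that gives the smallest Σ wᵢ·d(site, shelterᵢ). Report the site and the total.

Total weighted distance at each candidate:
  P (8, 10): total = 2562
  Q (2, 9): total = 2589
  R (9, 0): total = 1419
  S (10, 6): total = 1836
Minimum is at R with total 1419 blocks.

R, total 1419 blocks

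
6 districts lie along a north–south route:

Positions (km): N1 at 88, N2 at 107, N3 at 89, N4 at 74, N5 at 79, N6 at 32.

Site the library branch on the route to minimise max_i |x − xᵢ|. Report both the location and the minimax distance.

location 69.5, max distance 37.5

The 1-center on a line is the midpoint of the two extreme points: leftmost at 32, rightmost at 107.
Optimal location = (32 + 107)/2 = 69.5; maximum distance = (107 − 32)/2 = 37.5.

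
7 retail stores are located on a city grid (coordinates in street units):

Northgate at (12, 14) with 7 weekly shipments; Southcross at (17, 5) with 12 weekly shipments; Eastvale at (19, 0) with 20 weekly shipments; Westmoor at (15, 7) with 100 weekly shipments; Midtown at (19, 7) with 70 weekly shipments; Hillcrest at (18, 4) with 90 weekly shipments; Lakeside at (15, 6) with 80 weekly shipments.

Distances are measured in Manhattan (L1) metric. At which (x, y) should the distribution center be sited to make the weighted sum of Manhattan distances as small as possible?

(17, 6)

Manhattan distance separates: Σwᵢ(|x−xᵢ|+|y−yᵢ|) = Σwᵢ|x−xᵢ| + Σwᵢ|y−yᵢ|, so x and y are optimised independently as 1-D weighted medians.
Total weight W = 379; half = 189.5.
x-coordinate, sorted with cumulative weight:
  x=12 (Northgate, w=7) cum 7
  x=15 (Westmoor, w=100) cum 107
  x=15 (Lakeside, w=80) cum 187
  x=17 (Southcross, w=12) cum 199  ← median
  x=18 (Hillcrest, w=90) cum 289
  x=19 (Eastvale, w=20) cum 309
  x=19 (Midtown, w=70) cum 379
⇒ x* = 17
y-coordinate, sorted with cumulative weight:
  y=0 (Eastvale, w=20) cum 20
  y=4 (Hillcrest, w=90) cum 110
  y=5 (Southcross, w=12) cum 122
  y=6 (Lakeside, w=80) cum 202  ← median
  y=7 (Westmoor, w=100) cum 302
  y=7 (Midtown, w=70) cum 372
  y=14 (Northgate, w=7) cum 379
⇒ y* = 6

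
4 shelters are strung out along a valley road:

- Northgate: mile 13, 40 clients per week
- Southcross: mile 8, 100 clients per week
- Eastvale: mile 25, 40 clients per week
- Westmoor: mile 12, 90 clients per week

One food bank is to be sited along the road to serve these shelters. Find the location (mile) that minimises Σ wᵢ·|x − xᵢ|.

For a sum of weighted absolute distances on a line, the optimum is the weighted median (not the mean). Total weight W = 270; half-weight = 135.
Sort by position and accumulate weight:
  mile 8 (Southcross, w=100) → cum 100
  mile 12 (Westmoor, w=90) → cum 190  ≥ 135 → median here
  mile 13 (Northgate, w=40) → cum 230
  mile 25 (Eastvale, w=40) → cum 270
Optimal location: mile 12.

x = 12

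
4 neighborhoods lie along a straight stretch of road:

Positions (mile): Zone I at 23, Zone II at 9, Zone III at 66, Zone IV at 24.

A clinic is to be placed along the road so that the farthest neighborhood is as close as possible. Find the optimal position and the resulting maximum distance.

location 37.5, max distance 28.5

The 1-center on a line is the midpoint of the two extreme points: leftmost at 9, rightmost at 66.
Optimal location = (9 + 66)/2 = 37.5; maximum distance = (66 − 9)/2 = 28.5.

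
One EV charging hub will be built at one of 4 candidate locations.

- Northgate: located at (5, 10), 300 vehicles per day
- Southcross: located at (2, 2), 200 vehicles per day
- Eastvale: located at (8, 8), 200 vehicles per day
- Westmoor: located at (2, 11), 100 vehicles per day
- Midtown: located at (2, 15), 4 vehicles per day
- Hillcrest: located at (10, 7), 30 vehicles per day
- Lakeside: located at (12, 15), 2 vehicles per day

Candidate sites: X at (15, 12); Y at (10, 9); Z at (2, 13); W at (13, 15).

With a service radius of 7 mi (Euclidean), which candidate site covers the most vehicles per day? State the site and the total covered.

Coverage radius r = 7 mi; a point is covered iff (Δx)²+(Δy)² ≤ 7² = 49.
  X (15, 12): covers {Lakeside} → 2
  Y (10, 9): covers {Northgate, Eastvale, Hillcrest, Lakeside} → 532
  Z (2, 13): covers {Northgate, Westmoor, Midtown} → 404
  W (13, 15): covers {Lakeside} → 2
Maximum coverage at Y: 532 vehicles per day.

Y, covering 532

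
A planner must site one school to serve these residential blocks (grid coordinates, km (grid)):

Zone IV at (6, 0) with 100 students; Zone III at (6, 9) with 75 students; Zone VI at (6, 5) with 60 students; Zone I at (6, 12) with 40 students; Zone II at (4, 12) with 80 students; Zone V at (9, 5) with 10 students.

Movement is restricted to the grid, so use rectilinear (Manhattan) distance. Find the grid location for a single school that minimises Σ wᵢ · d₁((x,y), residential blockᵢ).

(6, 9)

Manhattan distance separates: Σwᵢ(|x−xᵢ|+|y−yᵢ|) = Σwᵢ|x−xᵢ| + Σwᵢ|y−yᵢ|, so x and y are optimised independently as 1-D weighted medians.
Total weight W = 365; half = 182.5.
x-coordinate, sorted with cumulative weight:
  x=4 (Zone II, w=80) cum 80
  x=6 (Zone IV, w=100) cum 180
  x=6 (Zone III, w=75) cum 255  ← median
  x=6 (Zone VI, w=60) cum 315
  x=6 (Zone I, w=40) cum 355
  x=9 (Zone V, w=10) cum 365
⇒ x* = 6
y-coordinate, sorted with cumulative weight:
  y=0 (Zone IV, w=100) cum 100
  y=5 (Zone VI, w=60) cum 160
  y=5 (Zone V, w=10) cum 170
  y=9 (Zone III, w=75) cum 245  ← median
  y=12 (Zone I, w=40) cum 285
  y=12 (Zone II, w=80) cum 365
⇒ y* = 9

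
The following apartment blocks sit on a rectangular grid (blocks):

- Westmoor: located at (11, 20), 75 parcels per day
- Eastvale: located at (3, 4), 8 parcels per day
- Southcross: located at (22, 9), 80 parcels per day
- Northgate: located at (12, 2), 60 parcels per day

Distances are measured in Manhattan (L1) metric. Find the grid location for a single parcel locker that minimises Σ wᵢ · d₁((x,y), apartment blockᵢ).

(12, 9)

Manhattan distance separates: Σwᵢ(|x−xᵢ|+|y−yᵢ|) = Σwᵢ|x−xᵢ| + Σwᵢ|y−yᵢ|, so x and y are optimised independently as 1-D weighted medians.
Total weight W = 223; half = 111.5.
x-coordinate, sorted with cumulative weight:
  x=3 (Eastvale, w=8) cum 8
  x=11 (Westmoor, w=75) cum 83
  x=12 (Northgate, w=60) cum 143  ← median
  x=22 (Southcross, w=80) cum 223
⇒ x* = 12
y-coordinate, sorted with cumulative weight:
  y=2 (Northgate, w=60) cum 60
  y=4 (Eastvale, w=8) cum 68
  y=9 (Southcross, w=80) cum 148  ← median
  y=20 (Westmoor, w=75) cum 223
⇒ y* = 9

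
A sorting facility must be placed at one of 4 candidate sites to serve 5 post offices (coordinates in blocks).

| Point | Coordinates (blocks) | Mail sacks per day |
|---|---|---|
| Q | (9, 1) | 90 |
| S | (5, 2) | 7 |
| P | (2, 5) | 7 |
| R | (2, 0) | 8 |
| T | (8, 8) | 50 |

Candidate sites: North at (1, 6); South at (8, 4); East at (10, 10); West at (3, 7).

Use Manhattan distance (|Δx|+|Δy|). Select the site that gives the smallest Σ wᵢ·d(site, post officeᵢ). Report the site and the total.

South, total 724 blocks

Total weighted distance at each candidate:
  North (1, 6): total = 1746
  South (8, 4): total = 724
  East (10, 10): total = 1426
  West (3, 7): total = 1514
Minimum is at South with total 724 blocks.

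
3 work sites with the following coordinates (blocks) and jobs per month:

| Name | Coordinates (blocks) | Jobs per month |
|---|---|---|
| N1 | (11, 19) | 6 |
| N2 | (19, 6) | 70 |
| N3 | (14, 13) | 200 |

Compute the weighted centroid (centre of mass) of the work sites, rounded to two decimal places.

(15.20, 11.36)

The minimiser of Σwᵢ‖p−pᵢ‖² is the weighted centroid p* = (Σwᵢpᵢ)/(Σwᵢ).
Σwᵢ = 276.
Σwᵢxᵢ = 6·11 + 70·19 + 200·14 = 4196.
Σwᵢyᵢ = 6·19 + 70·6 + 200·13 = 3134.
x* = 4196/276 = 15.20, y* = 3134/276 = 11.36.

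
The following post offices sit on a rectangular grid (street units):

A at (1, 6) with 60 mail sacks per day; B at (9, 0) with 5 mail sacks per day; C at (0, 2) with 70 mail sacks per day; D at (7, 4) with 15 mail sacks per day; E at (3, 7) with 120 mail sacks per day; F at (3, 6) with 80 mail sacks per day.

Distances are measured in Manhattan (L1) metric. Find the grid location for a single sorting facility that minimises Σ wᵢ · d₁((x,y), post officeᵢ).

(3, 6)

Manhattan distance separates: Σwᵢ(|x−xᵢ|+|y−yᵢ|) = Σwᵢ|x−xᵢ| + Σwᵢ|y−yᵢ|, so x and y are optimised independently as 1-D weighted medians.
Total weight W = 350; half = 175.
x-coordinate, sorted with cumulative weight:
  x=0 (C, w=70) cum 70
  x=1 (A, w=60) cum 130
  x=3 (E, w=120) cum 250  ← median
  x=3 (F, w=80) cum 330
  x=7 (D, w=15) cum 345
  x=9 (B, w=5) cum 350
⇒ x* = 3
y-coordinate, sorted with cumulative weight:
  y=0 (B, w=5) cum 5
  y=2 (C, w=70) cum 75
  y=4 (D, w=15) cum 90
  y=6 (A, w=60) cum 150
  y=6 (F, w=80) cum 230  ← median
  y=7 (E, w=120) cum 350
⇒ y* = 6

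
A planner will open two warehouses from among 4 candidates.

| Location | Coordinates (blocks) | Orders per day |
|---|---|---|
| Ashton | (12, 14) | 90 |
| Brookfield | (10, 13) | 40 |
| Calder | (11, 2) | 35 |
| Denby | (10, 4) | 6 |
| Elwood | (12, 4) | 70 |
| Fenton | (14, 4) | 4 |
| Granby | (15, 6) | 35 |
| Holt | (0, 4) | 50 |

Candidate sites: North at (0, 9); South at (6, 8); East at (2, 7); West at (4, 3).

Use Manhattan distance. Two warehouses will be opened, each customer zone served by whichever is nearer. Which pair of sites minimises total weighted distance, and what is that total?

Evaluate every pair (each demand assigned to the nearer of the two):
  {South, West}: total = 3071
  {North, South}: total = 3256
  {South, East}: total = 3256
  {North, West}: total = 3826
  {East, West}: total = 3826
  {North, East}: total = 4356
Best pair: {South, West} with total 3071.

{South, West}, total 3071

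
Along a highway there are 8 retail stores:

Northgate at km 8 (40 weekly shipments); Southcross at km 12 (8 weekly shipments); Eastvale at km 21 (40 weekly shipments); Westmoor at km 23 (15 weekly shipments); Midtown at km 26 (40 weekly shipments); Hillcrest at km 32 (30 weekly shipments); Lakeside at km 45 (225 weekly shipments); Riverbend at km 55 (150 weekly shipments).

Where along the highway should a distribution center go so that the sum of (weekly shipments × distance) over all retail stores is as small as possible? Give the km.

x = 45

For a sum of weighted absolute distances on a line, the optimum is the weighted median (not the mean). Total weight W = 548; half-weight = 274.
Sort by position and accumulate weight:
  km 8 (Northgate, w=40) → cum 40
  km 12 (Southcross, w=8) → cum 48
  km 21 (Eastvale, w=40) → cum 88
  km 23 (Westmoor, w=15) → cum 103
  km 26 (Midtown, w=40) → cum 143
  km 32 (Hillcrest, w=30) → cum 173
  km 45 (Lakeside, w=225) → cum 398  ≥ 274 → median here
  km 55 (Riverbend, w=150) → cum 548
Optimal location: km 45.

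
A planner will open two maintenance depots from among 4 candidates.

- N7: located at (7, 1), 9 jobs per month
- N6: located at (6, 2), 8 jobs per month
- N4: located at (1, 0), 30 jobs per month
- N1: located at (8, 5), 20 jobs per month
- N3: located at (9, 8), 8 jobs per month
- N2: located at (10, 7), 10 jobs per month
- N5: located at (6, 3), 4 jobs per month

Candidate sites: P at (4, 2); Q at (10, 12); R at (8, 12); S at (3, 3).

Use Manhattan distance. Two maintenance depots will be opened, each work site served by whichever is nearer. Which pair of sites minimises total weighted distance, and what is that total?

{P, Q}, total 444

Evaluate every pair (each demand assigned to the nearer of the two):
  {P, Q}: total = 444
  {P, R}: total = 464
  {Q, S}: total = 478
  {R, S}: total = 498
  {P, S}: total = 552
  {Q, R}: total = 1048
Best pair: {P, Q} with total 444.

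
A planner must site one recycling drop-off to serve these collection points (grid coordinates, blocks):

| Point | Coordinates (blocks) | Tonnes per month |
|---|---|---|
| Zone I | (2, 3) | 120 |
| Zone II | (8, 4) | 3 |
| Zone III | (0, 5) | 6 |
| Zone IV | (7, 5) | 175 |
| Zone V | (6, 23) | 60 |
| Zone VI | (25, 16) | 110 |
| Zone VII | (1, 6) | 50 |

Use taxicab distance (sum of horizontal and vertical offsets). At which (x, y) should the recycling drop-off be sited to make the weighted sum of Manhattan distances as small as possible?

Manhattan distance separates: Σwᵢ(|x−xᵢ|+|y−yᵢ|) = Σwᵢ|x−xᵢ| + Σwᵢ|y−yᵢ|, so x and y are optimised independently as 1-D weighted medians.
Total weight W = 524; half = 262.
x-coordinate, sorted with cumulative weight:
  x=0 (Zone III, w=6) cum 6
  x=1 (Zone VII, w=50) cum 56
  x=2 (Zone I, w=120) cum 176
  x=6 (Zone V, w=60) cum 236
  x=7 (Zone IV, w=175) cum 411  ← median
  x=8 (Zone II, w=3) cum 414
  x=25 (Zone VI, w=110) cum 524
⇒ x* = 7
y-coordinate, sorted with cumulative weight:
  y=3 (Zone I, w=120) cum 120
  y=4 (Zone II, w=3) cum 123
  y=5 (Zone III, w=6) cum 129
  y=5 (Zone IV, w=175) cum 304  ← median
  y=6 (Zone VII, w=50) cum 354
  y=16 (Zone VI, w=110) cum 464
  y=23 (Zone V, w=60) cum 524
⇒ y* = 5

(7, 5)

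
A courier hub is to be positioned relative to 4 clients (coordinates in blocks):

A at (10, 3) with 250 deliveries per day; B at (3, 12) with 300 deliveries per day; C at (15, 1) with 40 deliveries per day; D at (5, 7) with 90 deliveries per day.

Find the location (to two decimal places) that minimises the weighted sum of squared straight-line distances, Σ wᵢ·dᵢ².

(6.54, 7.38)

The minimiser of Σwᵢ‖p−pᵢ‖² is the weighted centroid p* = (Σwᵢpᵢ)/(Σwᵢ).
Σwᵢ = 680.
Σwᵢxᵢ = 250·10 + 300·3 + 40·15 + 90·5 = 4450.
Σwᵢyᵢ = 250·3 + 300·12 + 40·1 + 90·7 = 5020.
x* = 4450/680 = 6.54, y* = 5020/680 = 7.38.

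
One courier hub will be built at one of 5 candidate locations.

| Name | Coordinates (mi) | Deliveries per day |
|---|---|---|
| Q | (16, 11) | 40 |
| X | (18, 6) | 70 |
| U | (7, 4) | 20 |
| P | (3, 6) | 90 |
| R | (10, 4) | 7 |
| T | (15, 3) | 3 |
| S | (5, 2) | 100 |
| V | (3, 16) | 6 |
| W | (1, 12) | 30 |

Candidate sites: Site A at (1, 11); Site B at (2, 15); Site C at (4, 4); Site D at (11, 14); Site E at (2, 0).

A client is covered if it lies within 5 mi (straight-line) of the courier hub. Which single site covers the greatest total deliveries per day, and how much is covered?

Site C, covering 210

Coverage radius r = 5 mi; a point is covered iff (Δx)²+(Δy)² ≤ 5² = 25.
  Site A (1, 11): covers {W} → 30
  Site B (2, 15): covers {V, W} → 36
  Site C (4, 4): covers {U, P, S} → 210
  Site D (11, 14): covers {none} → 0
  Site E (2, 0): covers {S} → 100
Maximum coverage at Site C: 210 deliveries per day.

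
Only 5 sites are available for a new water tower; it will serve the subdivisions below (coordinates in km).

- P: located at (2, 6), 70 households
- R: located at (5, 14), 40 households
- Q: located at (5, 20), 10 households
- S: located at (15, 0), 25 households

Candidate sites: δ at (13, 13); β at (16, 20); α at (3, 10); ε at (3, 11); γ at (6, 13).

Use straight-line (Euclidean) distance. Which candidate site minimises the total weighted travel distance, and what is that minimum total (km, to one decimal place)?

Total weighted distance at each candidate:
  δ (13, 13): total = 1670.3
  β (16, 20): total = 2497.8
  α (3, 10): total = 960.0
  ε (3, 11): total = 1000.3
  γ (6, 13): total = 1086.9
Minimum is at α with total 960.0 km.

α, total 960.0 km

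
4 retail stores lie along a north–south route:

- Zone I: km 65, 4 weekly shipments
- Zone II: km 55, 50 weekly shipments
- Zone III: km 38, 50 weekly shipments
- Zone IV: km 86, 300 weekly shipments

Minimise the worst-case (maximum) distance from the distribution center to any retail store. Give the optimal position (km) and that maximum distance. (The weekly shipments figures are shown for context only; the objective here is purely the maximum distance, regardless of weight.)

location 62, max distance 24

The 1-center on a line is the midpoint of the two extreme points: leftmost at 38, rightmost at 86.
Optimal location = (38 + 86)/2 = 62; maximum distance = (86 − 38)/2 = 24.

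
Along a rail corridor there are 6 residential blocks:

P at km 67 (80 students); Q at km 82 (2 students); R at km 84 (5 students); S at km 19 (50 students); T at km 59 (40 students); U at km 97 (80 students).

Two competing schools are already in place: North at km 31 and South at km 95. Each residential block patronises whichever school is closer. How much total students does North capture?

90

The indifferent point is the midpoint (31+95)/2 = 63; residential blocks left of it (closer to North at 31) go to North, those right go to South.
  S at 19 (w=50) → North
  T at 59 (w=40) → North
  P at 67 (w=80) → South
  Q at 82 (w=2) → South
  R at 84 (w=5) → South
  U at 97 (w=80) → South
North captures 90; South captures 167.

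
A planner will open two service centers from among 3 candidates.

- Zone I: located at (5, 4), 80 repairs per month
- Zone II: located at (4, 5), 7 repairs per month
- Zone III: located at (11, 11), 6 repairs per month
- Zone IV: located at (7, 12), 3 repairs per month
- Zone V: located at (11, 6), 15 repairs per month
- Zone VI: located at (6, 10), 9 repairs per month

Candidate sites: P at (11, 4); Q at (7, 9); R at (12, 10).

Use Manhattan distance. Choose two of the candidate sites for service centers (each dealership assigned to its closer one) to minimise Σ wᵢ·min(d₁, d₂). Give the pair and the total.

{P, Q}, total 622

Evaluate every pair (each demand assigned to the nearer of the two):
  {P, Q}: total = 622
  {P, R}: total = 653
  {Q, R}: total = 723
Best pair: {P, Q} with total 622.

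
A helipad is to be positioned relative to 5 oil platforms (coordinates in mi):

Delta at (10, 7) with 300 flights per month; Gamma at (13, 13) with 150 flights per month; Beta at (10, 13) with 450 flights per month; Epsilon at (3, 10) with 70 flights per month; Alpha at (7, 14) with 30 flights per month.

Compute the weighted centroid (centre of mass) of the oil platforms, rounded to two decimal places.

(9.87, 11.02)

The minimiser of Σwᵢ‖p−pᵢ‖² is the weighted centroid p* = (Σwᵢpᵢ)/(Σwᵢ).
Σwᵢ = 1000.
Σwᵢxᵢ = 300·10 + 150·13 + 450·10 + 70·3 + 30·7 = 9870.
Σwᵢyᵢ = 300·7 + 150·13 + 450·13 + 70·10 + 30·14 = 11020.
x* = 9870/1000 = 9.87, y* = 11020/1000 = 11.02.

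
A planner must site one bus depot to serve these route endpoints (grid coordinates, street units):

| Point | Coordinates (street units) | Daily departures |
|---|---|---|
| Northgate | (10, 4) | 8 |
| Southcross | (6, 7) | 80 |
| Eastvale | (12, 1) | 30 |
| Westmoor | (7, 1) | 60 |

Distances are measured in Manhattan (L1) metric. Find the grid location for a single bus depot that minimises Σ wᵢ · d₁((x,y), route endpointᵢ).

Manhattan distance separates: Σwᵢ(|x−xᵢ|+|y−yᵢ|) = Σwᵢ|x−xᵢ| + Σwᵢ|y−yᵢ|, so x and y are optimised independently as 1-D weighted medians.
Total weight W = 178; half = 89.
x-coordinate, sorted with cumulative weight:
  x=6 (Southcross, w=80) cum 80
  x=7 (Westmoor, w=60) cum 140  ← median
  x=10 (Northgate, w=8) cum 148
  x=12 (Eastvale, w=30) cum 178
⇒ x* = 7
y-coordinate, sorted with cumulative weight:
  y=1 (Eastvale, w=30) cum 30
  y=1 (Westmoor, w=60) cum 90  ← median
  y=4 (Northgate, w=8) cum 98
  y=7 (Southcross, w=80) cum 178
⇒ y* = 1

(7, 1)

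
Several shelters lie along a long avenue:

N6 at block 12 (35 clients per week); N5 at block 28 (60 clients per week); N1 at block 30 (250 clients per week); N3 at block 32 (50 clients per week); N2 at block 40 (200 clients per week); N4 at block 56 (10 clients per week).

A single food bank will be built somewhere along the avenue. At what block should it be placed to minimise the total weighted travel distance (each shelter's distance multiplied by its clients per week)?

For a sum of weighted absolute distances on a line, the optimum is the weighted median (not the mean). Total weight W = 605; half-weight = 302.5.
Sort by position and accumulate weight:
  block 12 (N6, w=35) → cum 35
  block 28 (N5, w=60) → cum 95
  block 30 (N1, w=250) → cum 345  ≥ 302.5 → median here
  block 32 (N3, w=50) → cum 395
  block 40 (N2, w=200) → cum 595
  block 56 (N4, w=10) → cum 605
Optimal location: block 30.

x = 30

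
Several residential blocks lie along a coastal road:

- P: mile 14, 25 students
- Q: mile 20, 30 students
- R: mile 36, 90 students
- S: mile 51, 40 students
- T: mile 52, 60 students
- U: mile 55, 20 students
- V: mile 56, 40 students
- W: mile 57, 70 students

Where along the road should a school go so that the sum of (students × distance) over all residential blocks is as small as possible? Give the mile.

x = 52

For a sum of weighted absolute distances on a line, the optimum is the weighted median (not the mean). Total weight W = 375; half-weight = 187.5.
Sort by position and accumulate weight:
  mile 14 (P, w=25) → cum 25
  mile 20 (Q, w=30) → cum 55
  mile 36 (R, w=90) → cum 145
  mile 51 (S, w=40) → cum 185
  mile 52 (T, w=60) → cum 245  ≥ 187.5 → median here
  mile 55 (U, w=20) → cum 265
  mile 56 (V, w=40) → cum 305
  mile 57 (W, w=70) → cum 375
Optimal location: mile 52.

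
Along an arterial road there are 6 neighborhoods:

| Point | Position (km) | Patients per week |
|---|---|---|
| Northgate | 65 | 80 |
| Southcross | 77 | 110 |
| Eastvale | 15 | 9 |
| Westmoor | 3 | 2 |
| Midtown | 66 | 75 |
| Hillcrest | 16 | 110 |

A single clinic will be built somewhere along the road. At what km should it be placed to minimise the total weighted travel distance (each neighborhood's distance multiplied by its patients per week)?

For a sum of weighted absolute distances on a line, the optimum is the weighted median (not the mean). Total weight W = 386; half-weight = 193.
Sort by position and accumulate weight:
  km 3 (Westmoor, w=2) → cum 2
  km 15 (Eastvale, w=9) → cum 11
  km 16 (Hillcrest, w=110) → cum 121
  km 65 (Northgate, w=80) → cum 201  ≥ 193 → median here
  km 66 (Midtown, w=75) → cum 276
  km 77 (Southcross, w=110) → cum 386
Optimal location: km 65.

x = 65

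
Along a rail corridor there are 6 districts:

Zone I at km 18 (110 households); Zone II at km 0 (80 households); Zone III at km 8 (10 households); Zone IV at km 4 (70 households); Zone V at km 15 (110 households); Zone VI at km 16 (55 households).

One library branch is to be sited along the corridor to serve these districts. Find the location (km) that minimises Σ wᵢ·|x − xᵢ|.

For a sum of weighted absolute distances on a line, the optimum is the weighted median (not the mean). Total weight W = 435; half-weight = 217.5.
Sort by position and accumulate weight:
  km 0 (Zone II, w=80) → cum 80
  km 4 (Zone IV, w=70) → cum 150
  km 8 (Zone III, w=10) → cum 160
  km 15 (Zone V, w=110) → cum 270  ≥ 217.5 → median here
  km 16 (Zone VI, w=55) → cum 325
  km 18 (Zone I, w=110) → cum 435
Optimal location: km 15.

x = 15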